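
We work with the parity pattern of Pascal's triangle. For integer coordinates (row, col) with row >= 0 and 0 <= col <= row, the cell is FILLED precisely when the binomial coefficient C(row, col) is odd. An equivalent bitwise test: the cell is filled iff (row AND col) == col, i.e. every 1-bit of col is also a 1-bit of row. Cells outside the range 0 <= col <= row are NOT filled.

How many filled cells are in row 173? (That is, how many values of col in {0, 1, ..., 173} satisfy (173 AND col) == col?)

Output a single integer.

173 in binary = 10101101
popcount(173) = number of 1-bits in 10101101 = 5
A col c satisfies (173 AND c) == c iff every set bit of c is also set in 173; each of the 5 set bits of 173 can independently be on or off in c.
count = 2^5 = 32

Answer: 32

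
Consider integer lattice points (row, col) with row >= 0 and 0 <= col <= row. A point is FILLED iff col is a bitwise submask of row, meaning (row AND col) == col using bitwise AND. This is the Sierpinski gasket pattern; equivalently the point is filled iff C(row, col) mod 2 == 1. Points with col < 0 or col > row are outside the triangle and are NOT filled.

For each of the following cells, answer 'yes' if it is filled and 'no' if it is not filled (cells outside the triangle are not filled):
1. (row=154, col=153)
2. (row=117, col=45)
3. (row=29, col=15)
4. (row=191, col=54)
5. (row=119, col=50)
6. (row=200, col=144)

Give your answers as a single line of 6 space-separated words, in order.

Answer: no no no yes yes no

Derivation:
(154,153): row=0b10011010, col=0b10011001, row AND col = 0b10011000 = 152; 152 != 153 -> empty
(117,45): row=0b1110101, col=0b101101, row AND col = 0b100101 = 37; 37 != 45 -> empty
(29,15): row=0b11101, col=0b1111, row AND col = 0b1101 = 13; 13 != 15 -> empty
(191,54): row=0b10111111, col=0b110110, row AND col = 0b110110 = 54; 54 == 54 -> filled
(119,50): row=0b1110111, col=0b110010, row AND col = 0b110010 = 50; 50 == 50 -> filled
(200,144): row=0b11001000, col=0b10010000, row AND col = 0b10000000 = 128; 128 != 144 -> empty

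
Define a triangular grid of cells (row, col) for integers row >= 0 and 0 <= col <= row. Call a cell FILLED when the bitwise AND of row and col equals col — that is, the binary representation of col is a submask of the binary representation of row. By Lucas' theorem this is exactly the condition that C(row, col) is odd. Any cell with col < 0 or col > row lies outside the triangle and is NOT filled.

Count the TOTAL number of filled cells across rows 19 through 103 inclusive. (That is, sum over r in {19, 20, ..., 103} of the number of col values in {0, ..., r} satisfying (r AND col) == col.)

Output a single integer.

r19=10011 pc3: +8 =8
r20=10100 pc2: +4 =12
r21=10101 pc3: +8 =20
r22=10110 pc3: +8 =28
r23=10111 pc4: +16 =44
r24=11000 pc2: +4 =48
r25=11001 pc3: +8 =56
r26=11010 pc3: +8 =64
r27=11011 pc4: +16 =80
r28=11100 pc3: +8 =88
r29=11101 pc4: +16 =104
r30=11110 pc4: +16 =120
r31=11111 pc5: +32 =152
r32=100000 pc1: +2 =154
r33=100001 pc2: +4 =158
r34=100010 pc2: +4 =162
r35=100011 pc3: +8 =170
r36=100100 pc2: +4 =174
r37=100101 pc3: +8 =182
r38=100110 pc3: +8 =190
r39=100111 pc4: +16 =206
r40=101000 pc2: +4 =210
r41=101001 pc3: +8 =218
r42=101010 pc3: +8 =226
r43=101011 pc4: +16 =242
r44=101100 pc3: +8 =250
r45=101101 pc4: +16 =266
r46=101110 pc4: +16 =282
r47=101111 pc5: +32 =314
r48=110000 pc2: +4 =318
r49=110001 pc3: +8 =326
r50=110010 pc3: +8 =334
r51=110011 pc4: +16 =350
r52=110100 pc3: +8 =358
r53=110101 pc4: +16 =374
r54=110110 pc4: +16 =390
r55=110111 pc5: +32 =422
r56=111000 pc3: +8 =430
r57=111001 pc4: +16 =446
r58=111010 pc4: +16 =462
r59=111011 pc5: +32 =494
r60=111100 pc4: +16 =510
r61=111101 pc5: +32 =542
r62=111110 pc5: +32 =574
r63=111111 pc6: +64 =638
r64=1000000 pc1: +2 =640
r65=1000001 pc2: +4 =644
r66=1000010 pc2: +4 =648
r67=1000011 pc3: +8 =656
r68=1000100 pc2: +4 =660
r69=1000101 pc3: +8 =668
r70=1000110 pc3: +8 =676
r71=1000111 pc4: +16 =692
r72=1001000 pc2: +4 =696
r73=1001001 pc3: +8 =704
r74=1001010 pc3: +8 =712
r75=1001011 pc4: +16 =728
r76=1001100 pc3: +8 =736
r77=1001101 pc4: +16 =752
r78=1001110 pc4: +16 =768
r79=1001111 pc5: +32 =800
r80=1010000 pc2: +4 =804
r81=1010001 pc3: +8 =812
r82=1010010 pc3: +8 =820
r83=1010011 pc4: +16 =836
r84=1010100 pc3: +8 =844
r85=1010101 pc4: +16 =860
r86=1010110 pc4: +16 =876
r87=1010111 pc5: +32 =908
r88=1011000 pc3: +8 =916
r89=1011001 pc4: +16 =932
r90=1011010 pc4: +16 =948
r91=1011011 pc5: +32 =980
r92=1011100 pc4: +16 =996
r93=1011101 pc5: +32 =1028
r94=1011110 pc5: +32 =1060
r95=1011111 pc6: +64 =1124
r96=1100000 pc2: +4 =1128
r97=1100001 pc3: +8 =1136
r98=1100010 pc3: +8 =1144
r99=1100011 pc4: +16 =1160
r100=1100100 pc3: +8 =1168
r101=1100101 pc4: +16 =1184
r102=1100110 pc4: +16 =1200
r103=1100111 pc5: +32 =1232

Answer: 1232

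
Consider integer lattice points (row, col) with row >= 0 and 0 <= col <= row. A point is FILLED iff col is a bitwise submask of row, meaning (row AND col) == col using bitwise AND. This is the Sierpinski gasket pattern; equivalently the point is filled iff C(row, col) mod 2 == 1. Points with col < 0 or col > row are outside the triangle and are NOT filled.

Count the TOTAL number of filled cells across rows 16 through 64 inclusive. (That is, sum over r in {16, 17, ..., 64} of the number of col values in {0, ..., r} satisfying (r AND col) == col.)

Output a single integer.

Answer: 650

Derivation:
r16=10000 pc1: +2 =2
r17=10001 pc2: +4 =6
r18=10010 pc2: +4 =10
r19=10011 pc3: +8 =18
r20=10100 pc2: +4 =22
r21=10101 pc3: +8 =30
r22=10110 pc3: +8 =38
r23=10111 pc4: +16 =54
r24=11000 pc2: +4 =58
r25=11001 pc3: +8 =66
r26=11010 pc3: +8 =74
r27=11011 pc4: +16 =90
r28=11100 pc3: +8 =98
r29=11101 pc4: +16 =114
r30=11110 pc4: +16 =130
r31=11111 pc5: +32 =162
r32=100000 pc1: +2 =164
r33=100001 pc2: +4 =168
r34=100010 pc2: +4 =172
r35=100011 pc3: +8 =180
r36=100100 pc2: +4 =184
r37=100101 pc3: +8 =192
r38=100110 pc3: +8 =200
r39=100111 pc4: +16 =216
r40=101000 pc2: +4 =220
r41=101001 pc3: +8 =228
r42=101010 pc3: +8 =236
r43=101011 pc4: +16 =252
r44=101100 pc3: +8 =260
r45=101101 pc4: +16 =276
r46=101110 pc4: +16 =292
r47=101111 pc5: +32 =324
r48=110000 pc2: +4 =328
r49=110001 pc3: +8 =336
r50=110010 pc3: +8 =344
r51=110011 pc4: +16 =360
r52=110100 pc3: +8 =368
r53=110101 pc4: +16 =384
r54=110110 pc4: +16 =400
r55=110111 pc5: +32 =432
r56=111000 pc3: +8 =440
r57=111001 pc4: +16 =456
r58=111010 pc4: +16 =472
r59=111011 pc5: +32 =504
r60=111100 pc4: +16 =520
r61=111101 pc5: +32 =552
r62=111110 pc5: +32 =584
r63=111111 pc6: +64 =648
r64=1000000 pc1: +2 =650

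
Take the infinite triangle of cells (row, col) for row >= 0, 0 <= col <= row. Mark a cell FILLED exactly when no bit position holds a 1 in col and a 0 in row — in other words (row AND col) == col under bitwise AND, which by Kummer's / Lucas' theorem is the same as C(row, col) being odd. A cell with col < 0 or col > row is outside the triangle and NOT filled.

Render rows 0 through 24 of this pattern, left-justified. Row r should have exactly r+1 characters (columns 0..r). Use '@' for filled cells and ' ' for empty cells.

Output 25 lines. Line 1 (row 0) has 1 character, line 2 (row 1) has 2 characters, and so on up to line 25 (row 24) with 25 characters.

Answer: @
@@
@ @
@@@@
@   @
@@  @@
@ @ @ @
@@@@@@@@
@       @
@@      @@
@ @     @ @
@@@@    @@@@
@   @   @   @
@@  @@  @@  @@
@ @ @ @ @ @ @ @
@@@@@@@@@@@@@@@@
@               @
@@              @@
@ @             @ @
@@@@            @@@@
@   @           @   @
@@  @@          @@  @@
@ @ @ @         @ @ @ @
@@@@@@@@        @@@@@@@@
@       @       @       @

Derivation:
r0=0: @
r1=1: @@
r2=10: @ @
r3=11: @@@@
r4=100: @   @
r5=101: @@  @@
r6=110: @ @ @ @
r7=111: @@@@@@@@
r8=1000: @       @
r9=1001: @@      @@
r10=1010: @ @     @ @
r11=1011: @@@@    @@@@
r12=1100: @   @   @   @
r13=1101: @@  @@  @@  @@
r14=1110: @ @ @ @ @ @ @ @
r15=1111: @@@@@@@@@@@@@@@@
r16=10000: @               @
r17=10001: @@              @@
r18=10010: @ @             @ @
r19=10011: @@@@            @@@@
r20=10100: @   @           @   @
r21=10101: @@  @@          @@  @@
r22=10110: @ @ @ @         @ @ @ @
r23=10111: @@@@@@@@        @@@@@@@@
r24=11000: @       @       @       @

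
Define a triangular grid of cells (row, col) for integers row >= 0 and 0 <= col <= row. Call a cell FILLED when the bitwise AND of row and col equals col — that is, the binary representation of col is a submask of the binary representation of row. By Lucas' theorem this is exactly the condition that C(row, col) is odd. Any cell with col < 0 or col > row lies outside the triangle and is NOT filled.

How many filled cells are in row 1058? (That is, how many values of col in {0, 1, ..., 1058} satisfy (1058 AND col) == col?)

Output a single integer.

1058 in binary = 10000100010
popcount(1058) = number of 1-bits in 10000100010 = 3
A col c satisfies (1058 AND c) == c iff every set bit of c is also set in 1058; each of the 3 set bits of 1058 can independently be on or off in c.
count = 2^3 = 8

Answer: 8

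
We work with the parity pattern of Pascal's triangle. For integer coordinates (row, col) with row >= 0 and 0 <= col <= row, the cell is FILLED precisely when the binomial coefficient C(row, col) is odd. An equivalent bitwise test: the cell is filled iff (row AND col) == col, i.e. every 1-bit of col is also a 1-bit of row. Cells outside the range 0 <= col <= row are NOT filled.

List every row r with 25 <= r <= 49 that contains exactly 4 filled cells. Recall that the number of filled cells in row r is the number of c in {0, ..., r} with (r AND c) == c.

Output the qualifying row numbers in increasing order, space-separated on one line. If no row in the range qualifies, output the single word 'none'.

Answer: 33 34 36 40 48

Derivation:
Row r has 2^popcount(r) filled cells, so we need popcount(r) = log2(4) = 2.
Scan r = 25..49 and keep those with exactly 2 one-bits:
r=25=11001 popcount=3 -> skip
r=26=11010 popcount=3 -> skip
r=27=11011 popcount=4 -> skip
r=28=11100 popcount=3 -> skip
r=29=11101 popcount=4 -> skip
r=30=11110 popcount=4 -> skip
r=31=11111 popcount=5 -> skip
r=32=100000 popcount=1 -> skip
r=33=100001 popcount=2 -> KEEP
r=34=100010 popcount=2 -> KEEP
r=35=100011 popcount=3 -> skip
r=36=100100 popcount=2 -> KEEP
r=37=100101 popcount=3 -> skip
r=38=100110 popcount=3 -> skip
r=39=100111 popcount=4 -> skip
r=40=101000 popcount=2 -> KEEP
r=41=101001 popcount=3 -> skip
r=42=101010 popcount=3 -> skip
r=43=101011 popcount=4 -> skip
r=44=101100 popcount=3 -> skip
r=45=101101 popcount=4 -> skip
r=46=101110 popcount=4 -> skip
r=47=101111 popcount=5 -> skip
r=48=110000 popcount=2 -> KEEP
r=49=110001 popcount=3 -> skip
Kept rows: 33 34 36 40 48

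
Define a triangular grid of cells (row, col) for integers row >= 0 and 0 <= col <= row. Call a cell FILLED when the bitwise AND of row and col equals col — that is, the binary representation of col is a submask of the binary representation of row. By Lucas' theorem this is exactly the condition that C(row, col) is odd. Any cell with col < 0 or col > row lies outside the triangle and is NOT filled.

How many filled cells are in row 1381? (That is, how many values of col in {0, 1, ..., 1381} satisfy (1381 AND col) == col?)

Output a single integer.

1381 in binary = 10101100101
popcount(1381) = number of 1-bits in 10101100101 = 6
A col c satisfies (1381 AND c) == c iff every set bit of c is also set in 1381; each of the 6 set bits of 1381 can independently be on or off in c.
count = 2^6 = 64

Answer: 64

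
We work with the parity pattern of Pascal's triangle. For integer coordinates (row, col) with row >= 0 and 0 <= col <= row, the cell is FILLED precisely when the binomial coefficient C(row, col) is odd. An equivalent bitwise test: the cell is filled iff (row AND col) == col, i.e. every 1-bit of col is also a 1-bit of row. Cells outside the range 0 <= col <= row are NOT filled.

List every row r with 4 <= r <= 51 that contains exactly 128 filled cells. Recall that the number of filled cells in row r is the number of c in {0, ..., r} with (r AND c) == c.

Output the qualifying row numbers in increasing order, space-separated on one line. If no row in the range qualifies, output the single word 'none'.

Answer: none

Derivation:
Row r has 2^popcount(r) filled cells, so we need popcount(r) = log2(128) = 7.
Scan r = 4..51 and keep those with exactly 7 one-bits:
r=4=100 popcount=1 -> skip
r=5=101 popcount=2 -> skip
r=6=110 popcount=2 -> skip
r=7=111 popcount=3 -> skip
r=8=1000 popcount=1 -> skip
r=9=1001 popcount=2 -> skip
r=10=1010 popcount=2 -> skip
r=11=1011 popcount=3 -> skip
r=12=1100 popcount=2 -> skip
r=13=1101 popcount=3 -> skip
r=14=1110 popcount=3 -> skip
r=15=1111 popcount=4 -> skip
r=16=10000 popcount=1 -> skip
r=17=10001 popcount=2 -> skip
r=18=10010 popcount=2 -> skip
r=19=10011 popcount=3 -> skip
r=20=10100 popcount=2 -> skip
r=21=10101 popcount=3 -> skip
r=22=10110 popcount=3 -> skip
r=23=10111 popcount=4 -> skip
r=24=11000 popcount=2 -> skip
r=25=11001 popcount=3 -> skip
r=26=11010 popcount=3 -> skip
r=27=11011 popcount=4 -> skip
r=28=11100 popcount=3 -> skip
r=29=11101 popcount=4 -> skip
r=30=11110 popcount=4 -> skip
r=31=11111 popcount=5 -> skip
r=32=100000 popcount=1 -> skip
r=33=100001 popcount=2 -> skip
r=34=100010 popcount=2 -> skip
r=35=100011 popcount=3 -> skip
r=36=100100 popcount=2 -> skip
r=37=100101 popcount=3 -> skip
r=38=100110 popcount=3 -> skip
r=39=100111 popcount=4 -> skip
r=40=101000 popcount=2 -> skip
r=41=101001 popcount=3 -> skip
r=42=101010 popcount=3 -> skip
r=43=101011 popcount=4 -> skip
r=44=101100 popcount=3 -> skip
r=45=101101 popcount=4 -> skip
r=46=101110 popcount=4 -> skip
r=47=101111 popcount=5 -> skip
r=48=110000 popcount=2 -> skip
r=49=110001 popcount=3 -> skip
r=50=110010 popcount=3 -> skip
r=51=110011 popcount=4 -> skip
Kept rows: none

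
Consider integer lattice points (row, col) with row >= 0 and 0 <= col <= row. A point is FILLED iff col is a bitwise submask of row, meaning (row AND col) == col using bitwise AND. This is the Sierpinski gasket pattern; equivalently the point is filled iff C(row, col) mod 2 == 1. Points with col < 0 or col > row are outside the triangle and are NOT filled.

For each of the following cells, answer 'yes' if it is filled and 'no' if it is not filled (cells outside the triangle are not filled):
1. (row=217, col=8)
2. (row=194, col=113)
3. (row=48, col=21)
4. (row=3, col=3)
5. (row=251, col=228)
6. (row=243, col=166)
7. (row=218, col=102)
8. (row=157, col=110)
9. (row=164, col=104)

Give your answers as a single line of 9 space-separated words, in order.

Answer: yes no no yes no no no no no

Derivation:
(217,8): row=0b11011001, col=0b1000, row AND col = 0b1000 = 8; 8 == 8 -> filled
(194,113): row=0b11000010, col=0b1110001, row AND col = 0b1000000 = 64; 64 != 113 -> empty
(48,21): row=0b110000, col=0b10101, row AND col = 0b10000 = 16; 16 != 21 -> empty
(3,3): row=0b11, col=0b11, row AND col = 0b11 = 3; 3 == 3 -> filled
(251,228): row=0b11111011, col=0b11100100, row AND col = 0b11100000 = 224; 224 != 228 -> empty
(243,166): row=0b11110011, col=0b10100110, row AND col = 0b10100010 = 162; 162 != 166 -> empty
(218,102): row=0b11011010, col=0b1100110, row AND col = 0b1000010 = 66; 66 != 102 -> empty
(157,110): row=0b10011101, col=0b1101110, row AND col = 0b1100 = 12; 12 != 110 -> empty
(164,104): row=0b10100100, col=0b1101000, row AND col = 0b100000 = 32; 32 != 104 -> empty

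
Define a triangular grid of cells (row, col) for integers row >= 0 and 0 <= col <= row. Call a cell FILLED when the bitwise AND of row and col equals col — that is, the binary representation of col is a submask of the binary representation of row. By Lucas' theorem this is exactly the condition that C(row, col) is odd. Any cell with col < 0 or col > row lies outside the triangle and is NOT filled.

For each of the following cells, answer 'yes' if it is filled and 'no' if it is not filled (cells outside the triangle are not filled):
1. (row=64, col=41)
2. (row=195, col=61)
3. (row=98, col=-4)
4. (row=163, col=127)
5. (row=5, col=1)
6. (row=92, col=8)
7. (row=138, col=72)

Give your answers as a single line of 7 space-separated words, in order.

(64,41): row=0b1000000, col=0b101001, row AND col = 0b0 = 0; 0 != 41 -> empty
(195,61): row=0b11000011, col=0b111101, row AND col = 0b1 = 1; 1 != 61 -> empty
(98,-4): col outside [0, 98] -> not filled
(163,127): row=0b10100011, col=0b1111111, row AND col = 0b100011 = 35; 35 != 127 -> empty
(5,1): row=0b101, col=0b1, row AND col = 0b1 = 1; 1 == 1 -> filled
(92,8): row=0b1011100, col=0b1000, row AND col = 0b1000 = 8; 8 == 8 -> filled
(138,72): row=0b10001010, col=0b1001000, row AND col = 0b1000 = 8; 8 != 72 -> empty

Answer: no no no no yes yes no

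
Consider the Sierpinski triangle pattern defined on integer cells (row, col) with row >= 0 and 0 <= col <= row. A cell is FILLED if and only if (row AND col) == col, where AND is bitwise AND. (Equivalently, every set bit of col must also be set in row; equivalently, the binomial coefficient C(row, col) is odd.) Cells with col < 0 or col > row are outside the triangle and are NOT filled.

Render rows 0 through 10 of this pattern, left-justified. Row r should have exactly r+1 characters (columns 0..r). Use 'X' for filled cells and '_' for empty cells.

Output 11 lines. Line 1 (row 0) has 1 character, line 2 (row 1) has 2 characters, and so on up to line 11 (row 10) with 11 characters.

Answer: X
XX
X_X
XXXX
X___X
XX__XX
X_X_X_X
XXXXXXXX
X_______X
XX______XX
X_X_____X_X

Derivation:
r0=0: X
r1=1: XX
r2=10: X_X
r3=11: XXXX
r4=100: X___X
r5=101: XX__XX
r6=110: X_X_X_X
r7=111: XXXXXXXX
r8=1000: X_______X
r9=1001: XX______XX
r10=1010: X_X_____X_X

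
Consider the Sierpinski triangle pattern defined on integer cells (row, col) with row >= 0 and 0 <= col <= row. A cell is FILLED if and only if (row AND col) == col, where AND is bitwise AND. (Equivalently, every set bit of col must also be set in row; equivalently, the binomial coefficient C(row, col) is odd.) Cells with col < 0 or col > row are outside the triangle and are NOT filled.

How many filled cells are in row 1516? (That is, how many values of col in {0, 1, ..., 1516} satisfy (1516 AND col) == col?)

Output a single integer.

Answer: 128

Derivation:
1516 in binary = 10111101100
popcount(1516) = number of 1-bits in 10111101100 = 7
A col c satisfies (1516 AND c) == c iff every set bit of c is also set in 1516; each of the 7 set bits of 1516 can independently be on or off in c.
count = 2^7 = 128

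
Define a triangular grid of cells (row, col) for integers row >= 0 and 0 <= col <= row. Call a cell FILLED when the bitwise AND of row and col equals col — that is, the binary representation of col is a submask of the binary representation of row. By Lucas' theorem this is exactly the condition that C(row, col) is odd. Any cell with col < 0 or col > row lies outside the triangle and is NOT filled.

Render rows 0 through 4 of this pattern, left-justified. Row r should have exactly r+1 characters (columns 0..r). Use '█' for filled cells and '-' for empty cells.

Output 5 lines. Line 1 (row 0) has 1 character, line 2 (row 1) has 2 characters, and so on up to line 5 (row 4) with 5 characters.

r0=0: █
r1=1: ██
r2=10: █-█
r3=11: ████
r4=100: █---█

Answer: █
██
█-█
████
█---█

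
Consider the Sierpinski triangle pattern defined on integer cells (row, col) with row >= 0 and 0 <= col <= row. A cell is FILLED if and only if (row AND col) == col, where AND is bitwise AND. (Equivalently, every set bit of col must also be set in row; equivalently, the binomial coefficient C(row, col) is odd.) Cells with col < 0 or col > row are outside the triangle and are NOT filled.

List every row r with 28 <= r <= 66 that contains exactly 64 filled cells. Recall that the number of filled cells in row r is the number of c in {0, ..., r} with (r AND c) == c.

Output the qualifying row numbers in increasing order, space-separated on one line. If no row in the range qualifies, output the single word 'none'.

Answer: 63

Derivation:
Row r has 2^popcount(r) filled cells, so we need popcount(r) = log2(64) = 6.
Scan r = 28..66 and keep those with exactly 6 one-bits:
r=28=11100 popcount=3 -> skip
r=29=11101 popcount=4 -> skip
r=30=11110 popcount=4 -> skip
r=31=11111 popcount=5 -> skip
r=32=100000 popcount=1 -> skip
r=33=100001 popcount=2 -> skip
r=34=100010 popcount=2 -> skip
r=35=100011 popcount=3 -> skip
r=36=100100 popcount=2 -> skip
r=37=100101 popcount=3 -> skip
r=38=100110 popcount=3 -> skip
r=39=100111 popcount=4 -> skip
r=40=101000 popcount=2 -> skip
r=41=101001 popcount=3 -> skip
r=42=101010 popcount=3 -> skip
r=43=101011 popcount=4 -> skip
r=44=101100 popcount=3 -> skip
r=45=101101 popcount=4 -> skip
r=46=101110 popcount=4 -> skip
r=47=101111 popcount=5 -> skip
r=48=110000 popcount=2 -> skip
r=49=110001 popcount=3 -> skip
r=50=110010 popcount=3 -> skip
r=51=110011 popcount=4 -> skip
r=52=110100 popcount=3 -> skip
r=53=110101 popcount=4 -> skip
r=54=110110 popcount=4 -> skip
r=55=110111 popcount=5 -> skip
r=56=111000 popcount=3 -> skip
r=57=111001 popcount=4 -> skip
r=58=111010 popcount=4 -> skip
r=59=111011 popcount=5 -> skip
r=60=111100 popcount=4 -> skip
r=61=111101 popcount=5 -> skip
r=62=111110 popcount=5 -> skip
r=63=111111 popcount=6 -> KEEP
r=64=1000000 popcount=1 -> skip
r=65=1000001 popcount=2 -> skip
r=66=1000010 popcount=2 -> skip
Kept rows: 63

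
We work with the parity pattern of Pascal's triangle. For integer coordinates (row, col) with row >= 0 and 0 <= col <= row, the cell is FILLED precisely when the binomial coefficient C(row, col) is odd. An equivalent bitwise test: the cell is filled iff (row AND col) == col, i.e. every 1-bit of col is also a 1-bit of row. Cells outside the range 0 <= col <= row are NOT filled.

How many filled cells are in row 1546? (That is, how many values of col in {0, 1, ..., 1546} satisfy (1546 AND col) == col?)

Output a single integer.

1546 in binary = 11000001010
popcount(1546) = number of 1-bits in 11000001010 = 4
A col c satisfies (1546 AND c) == c iff every set bit of c is also set in 1546; each of the 4 set bits of 1546 can independently be on or off in c.
count = 2^4 = 16

Answer: 16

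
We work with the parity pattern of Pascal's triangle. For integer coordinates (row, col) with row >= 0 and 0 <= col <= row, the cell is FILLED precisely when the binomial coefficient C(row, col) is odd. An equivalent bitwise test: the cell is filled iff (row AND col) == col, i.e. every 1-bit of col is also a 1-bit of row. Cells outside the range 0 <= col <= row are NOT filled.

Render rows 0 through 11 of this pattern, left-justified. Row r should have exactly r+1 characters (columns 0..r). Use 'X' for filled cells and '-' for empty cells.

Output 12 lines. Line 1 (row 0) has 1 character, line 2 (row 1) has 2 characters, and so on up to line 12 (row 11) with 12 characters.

r0=0: X
r1=1: XX
r2=10: X-X
r3=11: XXXX
r4=100: X---X
r5=101: XX--XX
r6=110: X-X-X-X
r7=111: XXXXXXXX
r8=1000: X-------X
r9=1001: XX------XX
r10=1010: X-X-----X-X
r11=1011: XXXX----XXXX

Answer: X
XX
X-X
XXXX
X---X
XX--XX
X-X-X-X
XXXXXXXX
X-------X
XX------XX
X-X-----X-X
XXXX----XXXX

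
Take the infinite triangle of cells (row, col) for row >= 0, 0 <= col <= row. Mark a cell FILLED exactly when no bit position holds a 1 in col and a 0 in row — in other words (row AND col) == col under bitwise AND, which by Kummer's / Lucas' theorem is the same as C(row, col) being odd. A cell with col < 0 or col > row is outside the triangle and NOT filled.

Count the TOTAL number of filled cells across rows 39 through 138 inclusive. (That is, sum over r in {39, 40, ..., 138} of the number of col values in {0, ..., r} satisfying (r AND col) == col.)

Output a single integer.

Answer: 1980

Derivation:
r39=100111 pc4: +16 =16
r40=101000 pc2: +4 =20
r41=101001 pc3: +8 =28
r42=101010 pc3: +8 =36
r43=101011 pc4: +16 =52
r44=101100 pc3: +8 =60
r45=101101 pc4: +16 =76
r46=101110 pc4: +16 =92
r47=101111 pc5: +32 =124
r48=110000 pc2: +4 =128
r49=110001 pc3: +8 =136
r50=110010 pc3: +8 =144
r51=110011 pc4: +16 =160
r52=110100 pc3: +8 =168
r53=110101 pc4: +16 =184
r54=110110 pc4: +16 =200
r55=110111 pc5: +32 =232
r56=111000 pc3: +8 =240
r57=111001 pc4: +16 =256
r58=111010 pc4: +16 =272
r59=111011 pc5: +32 =304
r60=111100 pc4: +16 =320
r61=111101 pc5: +32 =352
r62=111110 pc5: +32 =384
r63=111111 pc6: +64 =448
r64=1000000 pc1: +2 =450
r65=1000001 pc2: +4 =454
r66=1000010 pc2: +4 =458
r67=1000011 pc3: +8 =466
r68=1000100 pc2: +4 =470
r69=1000101 pc3: +8 =478
r70=1000110 pc3: +8 =486
r71=1000111 pc4: +16 =502
r72=1001000 pc2: +4 =506
r73=1001001 pc3: +8 =514
r74=1001010 pc3: +8 =522
r75=1001011 pc4: +16 =538
r76=1001100 pc3: +8 =546
r77=1001101 pc4: +16 =562
r78=1001110 pc4: +16 =578
r79=1001111 pc5: +32 =610
r80=1010000 pc2: +4 =614
r81=1010001 pc3: +8 =622
r82=1010010 pc3: +8 =630
r83=1010011 pc4: +16 =646
r84=1010100 pc3: +8 =654
r85=1010101 pc4: +16 =670
r86=1010110 pc4: +16 =686
r87=1010111 pc5: +32 =718
r88=1011000 pc3: +8 =726
r89=1011001 pc4: +16 =742
r90=1011010 pc4: +16 =758
r91=1011011 pc5: +32 =790
r92=1011100 pc4: +16 =806
r93=1011101 pc5: +32 =838
r94=1011110 pc5: +32 =870
r95=1011111 pc6: +64 =934
r96=1100000 pc2: +4 =938
r97=1100001 pc3: +8 =946
r98=1100010 pc3: +8 =954
r99=1100011 pc4: +16 =970
r100=1100100 pc3: +8 =978
r101=1100101 pc4: +16 =994
r102=1100110 pc4: +16 =1010
r103=1100111 pc5: +32 =1042
r104=1101000 pc3: +8 =1050
r105=1101001 pc4: +16 =1066
r106=1101010 pc4: +16 =1082
r107=1101011 pc5: +32 =1114
r108=1101100 pc4: +16 =1130
r109=1101101 pc5: +32 =1162
r110=1101110 pc5: +32 =1194
r111=1101111 pc6: +64 =1258
r112=1110000 pc3: +8 =1266
r113=1110001 pc4: +16 =1282
r114=1110010 pc4: +16 =1298
r115=1110011 pc5: +32 =1330
r116=1110100 pc4: +16 =1346
r117=1110101 pc5: +32 =1378
r118=1110110 pc5: +32 =1410
r119=1110111 pc6: +64 =1474
r120=1111000 pc4: +16 =1490
r121=1111001 pc5: +32 =1522
r122=1111010 pc5: +32 =1554
r123=1111011 pc6: +64 =1618
r124=1111100 pc5: +32 =1650
r125=1111101 pc6: +64 =1714
r126=1111110 pc6: +64 =1778
r127=1111111 pc7: +128 =1906
r128=10000000 pc1: +2 =1908
r129=10000001 pc2: +4 =1912
r130=10000010 pc2: +4 =1916
r131=10000011 pc3: +8 =1924
r132=10000100 pc2: +4 =1928
r133=10000101 pc3: +8 =1936
r134=10000110 pc3: +8 =1944
r135=10000111 pc4: +16 =1960
r136=10001000 pc2: +4 =1964
r137=10001001 pc3: +8 =1972
r138=10001010 pc3: +8 =1980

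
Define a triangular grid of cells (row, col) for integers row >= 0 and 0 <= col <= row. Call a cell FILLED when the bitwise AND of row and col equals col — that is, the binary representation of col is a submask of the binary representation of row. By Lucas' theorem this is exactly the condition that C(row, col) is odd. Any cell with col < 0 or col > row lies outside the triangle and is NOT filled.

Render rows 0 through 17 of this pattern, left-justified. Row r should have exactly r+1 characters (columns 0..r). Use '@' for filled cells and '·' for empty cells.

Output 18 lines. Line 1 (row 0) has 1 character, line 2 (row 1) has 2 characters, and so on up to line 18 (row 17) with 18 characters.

r0=0: @
r1=1: @@
r2=10: @·@
r3=11: @@@@
r4=100: @···@
r5=101: @@··@@
r6=110: @·@·@·@
r7=111: @@@@@@@@
r8=1000: @·······@
r9=1001: @@······@@
r10=1010: @·@·····@·@
r11=1011: @@@@····@@@@
r12=1100: @···@···@···@
r13=1101: @@··@@··@@··@@
r14=1110: @·@·@·@·@·@·@·@
r15=1111: @@@@@@@@@@@@@@@@
r16=10000: @···············@
r17=10001: @@··············@@

Answer: @
@@
@·@
@@@@
@···@
@@··@@
@·@·@·@
@@@@@@@@
@·······@
@@······@@
@·@·····@·@
@@@@····@@@@
@···@···@···@
@@··@@··@@··@@
@·@·@·@·@·@·@·@
@@@@@@@@@@@@@@@@
@···············@
@@··············@@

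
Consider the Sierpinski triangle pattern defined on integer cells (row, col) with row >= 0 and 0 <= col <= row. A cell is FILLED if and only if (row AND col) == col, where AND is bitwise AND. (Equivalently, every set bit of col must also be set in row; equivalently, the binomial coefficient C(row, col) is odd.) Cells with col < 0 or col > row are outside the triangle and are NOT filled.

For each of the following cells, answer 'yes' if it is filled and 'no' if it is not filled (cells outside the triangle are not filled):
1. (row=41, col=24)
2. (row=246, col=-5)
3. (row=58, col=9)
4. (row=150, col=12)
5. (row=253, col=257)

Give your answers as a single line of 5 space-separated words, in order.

(41,24): row=0b101001, col=0b11000, row AND col = 0b1000 = 8; 8 != 24 -> empty
(246,-5): col outside [0, 246] -> not filled
(58,9): row=0b111010, col=0b1001, row AND col = 0b1000 = 8; 8 != 9 -> empty
(150,12): row=0b10010110, col=0b1100, row AND col = 0b100 = 4; 4 != 12 -> empty
(253,257): col outside [0, 253] -> not filled

Answer: no no no no no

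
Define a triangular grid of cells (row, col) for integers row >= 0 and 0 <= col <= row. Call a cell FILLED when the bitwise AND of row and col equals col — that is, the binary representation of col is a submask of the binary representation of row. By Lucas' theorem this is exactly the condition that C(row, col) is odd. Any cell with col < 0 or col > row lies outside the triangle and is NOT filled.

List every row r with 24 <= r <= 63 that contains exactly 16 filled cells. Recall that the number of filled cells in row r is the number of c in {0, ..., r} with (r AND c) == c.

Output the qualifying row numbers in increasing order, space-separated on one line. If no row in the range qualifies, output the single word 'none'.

Answer: 27 29 30 39 43 45 46 51 53 54 57 58 60

Derivation:
Row r has 2^popcount(r) filled cells, so we need popcount(r) = log2(16) = 4.
Scan r = 24..63 and keep those with exactly 4 one-bits:
r=24=11000 popcount=2 -> skip
r=25=11001 popcount=3 -> skip
r=26=11010 popcount=3 -> skip
r=27=11011 popcount=4 -> KEEP
r=28=11100 popcount=3 -> skip
r=29=11101 popcount=4 -> KEEP
r=30=11110 popcount=4 -> KEEP
r=31=11111 popcount=5 -> skip
r=32=100000 popcount=1 -> skip
r=33=100001 popcount=2 -> skip
r=34=100010 popcount=2 -> skip
r=35=100011 popcount=3 -> skip
r=36=100100 popcount=2 -> skip
r=37=100101 popcount=3 -> skip
r=38=100110 popcount=3 -> skip
r=39=100111 popcount=4 -> KEEP
r=40=101000 popcount=2 -> skip
r=41=101001 popcount=3 -> skip
r=42=101010 popcount=3 -> skip
r=43=101011 popcount=4 -> KEEP
r=44=101100 popcount=3 -> skip
r=45=101101 popcount=4 -> KEEP
r=46=101110 popcount=4 -> KEEP
r=47=101111 popcount=5 -> skip
r=48=110000 popcount=2 -> skip
r=49=110001 popcount=3 -> skip
r=50=110010 popcount=3 -> skip
r=51=110011 popcount=4 -> KEEP
r=52=110100 popcount=3 -> skip
r=53=110101 popcount=4 -> KEEP
r=54=110110 popcount=4 -> KEEP
r=55=110111 popcount=5 -> skip
r=56=111000 popcount=3 -> skip
r=57=111001 popcount=4 -> KEEP
r=58=111010 popcount=4 -> KEEP
r=59=111011 popcount=5 -> skip
r=60=111100 popcount=4 -> KEEP
r=61=111101 popcount=5 -> skip
r=62=111110 popcount=5 -> skip
r=63=111111 popcount=6 -> skip
Kept rows: 27 29 30 39 43 45 46 51 53 54 57 58 60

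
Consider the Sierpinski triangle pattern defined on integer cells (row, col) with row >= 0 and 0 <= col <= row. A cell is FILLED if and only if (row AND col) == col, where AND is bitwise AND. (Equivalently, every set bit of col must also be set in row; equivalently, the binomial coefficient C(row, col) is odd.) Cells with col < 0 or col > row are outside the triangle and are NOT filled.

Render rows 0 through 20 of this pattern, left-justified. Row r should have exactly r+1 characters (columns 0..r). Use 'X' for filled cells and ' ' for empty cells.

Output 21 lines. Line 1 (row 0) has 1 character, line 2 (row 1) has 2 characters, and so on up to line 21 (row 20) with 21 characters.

r0=0: X
r1=1: XX
r2=10: X X
r3=11: XXXX
r4=100: X   X
r5=101: XX  XX
r6=110: X X X X
r7=111: XXXXXXXX
r8=1000: X       X
r9=1001: XX      XX
r10=1010: X X     X X
r11=1011: XXXX    XXXX
r12=1100: X   X   X   X
r13=1101: XX  XX  XX  XX
r14=1110: X X X X X X X X
r15=1111: XXXXXXXXXXXXXXXX
r16=10000: X               X
r17=10001: XX              XX
r18=10010: X X             X X
r19=10011: XXXX            XXXX
r20=10100: X   X           X   X

Answer: X
XX
X X
XXXX
X   X
XX  XX
X X X X
XXXXXXXX
X       X
XX      XX
X X     X X
XXXX    XXXX
X   X   X   X
XX  XX  XX  XX
X X X X X X X X
XXXXXXXXXXXXXXXX
X               X
XX              XX
X X             X X
XXXX            XXXX
X   X           X   X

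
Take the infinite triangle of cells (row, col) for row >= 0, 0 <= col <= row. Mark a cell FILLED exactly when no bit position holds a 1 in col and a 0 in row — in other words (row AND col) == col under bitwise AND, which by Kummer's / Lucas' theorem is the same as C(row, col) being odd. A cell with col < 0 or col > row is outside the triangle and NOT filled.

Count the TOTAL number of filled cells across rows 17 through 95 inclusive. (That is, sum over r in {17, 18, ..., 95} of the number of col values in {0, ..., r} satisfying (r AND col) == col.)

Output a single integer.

r17=10001 pc2: +4 =4
r18=10010 pc2: +4 =8
r19=10011 pc3: +8 =16
r20=10100 pc2: +4 =20
r21=10101 pc3: +8 =28
r22=10110 pc3: +8 =36
r23=10111 pc4: +16 =52
r24=11000 pc2: +4 =56
r25=11001 pc3: +8 =64
r26=11010 pc3: +8 =72
r27=11011 pc4: +16 =88
r28=11100 pc3: +8 =96
r29=11101 pc4: +16 =112
r30=11110 pc4: +16 =128
r31=11111 pc5: +32 =160
r32=100000 pc1: +2 =162
r33=100001 pc2: +4 =166
r34=100010 pc2: +4 =170
r35=100011 pc3: +8 =178
r36=100100 pc2: +4 =182
r37=100101 pc3: +8 =190
r38=100110 pc3: +8 =198
r39=100111 pc4: +16 =214
r40=101000 pc2: +4 =218
r41=101001 pc3: +8 =226
r42=101010 pc3: +8 =234
r43=101011 pc4: +16 =250
r44=101100 pc3: +8 =258
r45=101101 pc4: +16 =274
r46=101110 pc4: +16 =290
r47=101111 pc5: +32 =322
r48=110000 pc2: +4 =326
r49=110001 pc3: +8 =334
r50=110010 pc3: +8 =342
r51=110011 pc4: +16 =358
r52=110100 pc3: +8 =366
r53=110101 pc4: +16 =382
r54=110110 pc4: +16 =398
r55=110111 pc5: +32 =430
r56=111000 pc3: +8 =438
r57=111001 pc4: +16 =454
r58=111010 pc4: +16 =470
r59=111011 pc5: +32 =502
r60=111100 pc4: +16 =518
r61=111101 pc5: +32 =550
r62=111110 pc5: +32 =582
r63=111111 pc6: +64 =646
r64=1000000 pc1: +2 =648
r65=1000001 pc2: +4 =652
r66=1000010 pc2: +4 =656
r67=1000011 pc3: +8 =664
r68=1000100 pc2: +4 =668
r69=1000101 pc3: +8 =676
r70=1000110 pc3: +8 =684
r71=1000111 pc4: +16 =700
r72=1001000 pc2: +4 =704
r73=1001001 pc3: +8 =712
r74=1001010 pc3: +8 =720
r75=1001011 pc4: +16 =736
r76=1001100 pc3: +8 =744
r77=1001101 pc4: +16 =760
r78=1001110 pc4: +16 =776
r79=1001111 pc5: +32 =808
r80=1010000 pc2: +4 =812
r81=1010001 pc3: +8 =820
r82=1010010 pc3: +8 =828
r83=1010011 pc4: +16 =844
r84=1010100 pc3: +8 =852
r85=1010101 pc4: +16 =868
r86=1010110 pc4: +16 =884
r87=1010111 pc5: +32 =916
r88=1011000 pc3: +8 =924
r89=1011001 pc4: +16 =940
r90=1011010 pc4: +16 =956
r91=1011011 pc5: +32 =988
r92=1011100 pc4: +16 =1004
r93=1011101 pc5: +32 =1036
r94=1011110 pc5: +32 =1068
r95=1011111 pc6: +64 =1132

Answer: 1132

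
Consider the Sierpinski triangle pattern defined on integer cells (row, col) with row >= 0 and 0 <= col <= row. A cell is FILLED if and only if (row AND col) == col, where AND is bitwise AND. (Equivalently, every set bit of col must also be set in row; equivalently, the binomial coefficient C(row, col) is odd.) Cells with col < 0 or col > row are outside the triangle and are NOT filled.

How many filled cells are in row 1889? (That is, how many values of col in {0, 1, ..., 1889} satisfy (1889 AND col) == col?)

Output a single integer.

Answer: 64

Derivation:
1889 in binary = 11101100001
popcount(1889) = number of 1-bits in 11101100001 = 6
A col c satisfies (1889 AND c) == c iff every set bit of c is also set in 1889; each of the 6 set bits of 1889 can independently be on or off in c.
count = 2^6 = 64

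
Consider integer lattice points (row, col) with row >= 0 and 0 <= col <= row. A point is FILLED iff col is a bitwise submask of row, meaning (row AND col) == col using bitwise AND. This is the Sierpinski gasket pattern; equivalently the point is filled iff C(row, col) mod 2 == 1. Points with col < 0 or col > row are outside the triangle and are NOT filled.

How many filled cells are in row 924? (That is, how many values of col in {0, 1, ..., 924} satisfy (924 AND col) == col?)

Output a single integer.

924 in binary = 1110011100
popcount(924) = number of 1-bits in 1110011100 = 6
A col c satisfies (924 AND c) == c iff every set bit of c is also set in 924; each of the 6 set bits of 924 can independently be on or off in c.
count = 2^6 = 64

Answer: 64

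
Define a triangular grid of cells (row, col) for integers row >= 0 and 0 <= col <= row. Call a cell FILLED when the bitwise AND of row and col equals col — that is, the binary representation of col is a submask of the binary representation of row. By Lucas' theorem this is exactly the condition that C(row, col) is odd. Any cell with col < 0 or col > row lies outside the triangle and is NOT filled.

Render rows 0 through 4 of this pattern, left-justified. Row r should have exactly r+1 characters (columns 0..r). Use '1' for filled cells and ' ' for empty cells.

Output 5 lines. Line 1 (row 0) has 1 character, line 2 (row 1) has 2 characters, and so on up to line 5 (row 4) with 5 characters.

Answer: 1
11
1 1
1111
1   1

Derivation:
r0=0: 1
r1=1: 11
r2=10: 1 1
r3=11: 1111
r4=100: 1   1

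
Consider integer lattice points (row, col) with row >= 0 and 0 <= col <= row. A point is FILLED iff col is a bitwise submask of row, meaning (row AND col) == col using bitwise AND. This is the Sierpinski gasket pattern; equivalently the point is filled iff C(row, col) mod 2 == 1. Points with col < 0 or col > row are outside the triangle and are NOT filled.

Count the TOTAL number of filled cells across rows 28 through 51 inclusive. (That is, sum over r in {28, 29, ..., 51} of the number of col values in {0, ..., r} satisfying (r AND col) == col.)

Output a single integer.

r28=11100 pc3: +8 =8
r29=11101 pc4: +16 =24
r30=11110 pc4: +16 =40
r31=11111 pc5: +32 =72
r32=100000 pc1: +2 =74
r33=100001 pc2: +4 =78
r34=100010 pc2: +4 =82
r35=100011 pc3: +8 =90
r36=100100 pc2: +4 =94
r37=100101 pc3: +8 =102
r38=100110 pc3: +8 =110
r39=100111 pc4: +16 =126
r40=101000 pc2: +4 =130
r41=101001 pc3: +8 =138
r42=101010 pc3: +8 =146
r43=101011 pc4: +16 =162
r44=101100 pc3: +8 =170
r45=101101 pc4: +16 =186
r46=101110 pc4: +16 =202
r47=101111 pc5: +32 =234
r48=110000 pc2: +4 =238
r49=110001 pc3: +8 =246
r50=110010 pc3: +8 =254
r51=110011 pc4: +16 =270

Answer: 270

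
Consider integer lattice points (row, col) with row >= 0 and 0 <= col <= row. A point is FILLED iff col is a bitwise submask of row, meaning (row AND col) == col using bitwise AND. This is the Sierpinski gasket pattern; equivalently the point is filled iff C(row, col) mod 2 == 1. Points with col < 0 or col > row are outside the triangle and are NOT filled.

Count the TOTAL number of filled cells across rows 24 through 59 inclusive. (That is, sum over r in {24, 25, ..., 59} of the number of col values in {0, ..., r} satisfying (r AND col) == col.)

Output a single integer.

r24=11000 pc2: +4 =4
r25=11001 pc3: +8 =12
r26=11010 pc3: +8 =20
r27=11011 pc4: +16 =36
r28=11100 pc3: +8 =44
r29=11101 pc4: +16 =60
r30=11110 pc4: +16 =76
r31=11111 pc5: +32 =108
r32=100000 pc1: +2 =110
r33=100001 pc2: +4 =114
r34=100010 pc2: +4 =118
r35=100011 pc3: +8 =126
r36=100100 pc2: +4 =130
r37=100101 pc3: +8 =138
r38=100110 pc3: +8 =146
r39=100111 pc4: +16 =162
r40=101000 pc2: +4 =166
r41=101001 pc3: +8 =174
r42=101010 pc3: +8 =182
r43=101011 pc4: +16 =198
r44=101100 pc3: +8 =206
r45=101101 pc4: +16 =222
r46=101110 pc4: +16 =238
r47=101111 pc5: +32 =270
r48=110000 pc2: +4 =274
r49=110001 pc3: +8 =282
r50=110010 pc3: +8 =290
r51=110011 pc4: +16 =306
r52=110100 pc3: +8 =314
r53=110101 pc4: +16 =330
r54=110110 pc4: +16 =346
r55=110111 pc5: +32 =378
r56=111000 pc3: +8 =386
r57=111001 pc4: +16 =402
r58=111010 pc4: +16 =418
r59=111011 pc5: +32 =450

Answer: 450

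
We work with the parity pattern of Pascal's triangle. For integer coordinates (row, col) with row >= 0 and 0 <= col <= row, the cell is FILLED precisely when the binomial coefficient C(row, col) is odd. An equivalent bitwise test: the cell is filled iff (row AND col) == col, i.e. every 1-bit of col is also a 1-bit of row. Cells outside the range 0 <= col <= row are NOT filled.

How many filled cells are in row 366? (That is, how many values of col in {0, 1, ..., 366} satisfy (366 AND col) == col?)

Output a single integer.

Answer: 64

Derivation:
366 in binary = 101101110
popcount(366) = number of 1-bits in 101101110 = 6
A col c satisfies (366 AND c) == c iff every set bit of c is also set in 366; each of the 6 set bits of 366 can independently be on or off in c.
count = 2^6 = 64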